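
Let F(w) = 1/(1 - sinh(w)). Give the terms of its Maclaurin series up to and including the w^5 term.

Substitute the inner expansion into the outer series and collect powers.

181*w^5/120 + 4*w^4/3 + 7*w^3/6 + w^2 + w + 1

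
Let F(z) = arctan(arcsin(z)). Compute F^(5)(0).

Plug the Maclaurin series of the inner function into that of the outer and collect terms.
The coefficient of z^5 in the expansion is 13/120, so F^(5)(0) = 5! * (13/120) = 13.

13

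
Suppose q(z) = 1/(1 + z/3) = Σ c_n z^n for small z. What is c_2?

1/9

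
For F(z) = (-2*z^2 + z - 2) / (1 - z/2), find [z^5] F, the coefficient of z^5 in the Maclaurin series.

Multiply each power in the prefactor through the base expansion.
So c_5 = F^(5)(0)/5! = -1/4.

-1/4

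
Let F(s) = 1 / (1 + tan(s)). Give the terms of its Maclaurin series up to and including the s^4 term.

Write 1/(1+u) = 1 - u + u^2 - u^3 + ... and substitute the series for u.
[s^0] = 1;  [s^1] = -1;  [s^2] = 1;  [s^3] = -4/3;  [s^4] = 5/3.

5*s^4/3 - 4*s^3/3 + s^2 - s + 1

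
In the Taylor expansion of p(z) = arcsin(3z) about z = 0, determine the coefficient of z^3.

[z^0] = 0;  [z^1] = 3;  [z^2] = 0;  [z^3] = 9/2.
So c_3 = p′′′(0)/3! = 9/2.

9/2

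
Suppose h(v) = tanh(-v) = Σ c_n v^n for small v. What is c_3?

Compute the successive derivatives at the expansion point and divide by k!.
So c_3 = h′′′(0)/3! = 1/3.

1/3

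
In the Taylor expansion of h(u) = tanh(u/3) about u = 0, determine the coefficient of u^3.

-1/81

c_3 = h′′′(0)/3! = -1/81.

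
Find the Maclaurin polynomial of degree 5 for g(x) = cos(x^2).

Compute the successive derivatives at the expansion point and divide by k!.
g(0) = 1
g′(0) = 0
g′′(0) = 0
g′′′(0) = 0
g^(4)(0) = -12
g^(5)(0) = 0
Dividing each by k! gives the coefficients c_0, ..., c_5.

1 - x^4/2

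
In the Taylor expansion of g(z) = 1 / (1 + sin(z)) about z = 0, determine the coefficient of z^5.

-61/120

Use the geometric series for the reciprocal, then substitute.
[z^0] = 1;  [z^1] = -1;  [z^2] = 1;  [z^3] = -5/6;  [z^4] = 2/3;  [z^5] = -61/120.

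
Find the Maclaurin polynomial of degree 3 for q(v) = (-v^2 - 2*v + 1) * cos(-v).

v^3 - 3*v^2/2 - 2*v + 1

Distribute the polynomial across the series and collect like powers.
q(0) = 1
q′(0) = -2
q′′(0) = -3
q′′′(0) = 6
Dividing each by k! gives the coefficients c_0, ..., c_3.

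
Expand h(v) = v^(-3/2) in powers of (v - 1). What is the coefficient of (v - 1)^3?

-35/16

h(1) = 1
h′(1) = -3/2
h′′(1) = 15/4
h′′′(1) = -105/8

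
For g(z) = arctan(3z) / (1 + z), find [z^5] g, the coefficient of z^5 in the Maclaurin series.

Write out both Maclaurin series and multiply, keeping only the needed powers.
g(0) = 0
g′(0) = 3
g′′(0) = -6
g′′′(0) = -36
g^(4)(0) = 144
g^(5)(0) = 5112

213/5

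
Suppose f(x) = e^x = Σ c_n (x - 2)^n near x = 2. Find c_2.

f(2) = e^(2)
f′(2) = e^(2)
f′′(2) = e^(2)
So c_2 = f′′(2)/2! = e^(2)/2.

e^(2)/2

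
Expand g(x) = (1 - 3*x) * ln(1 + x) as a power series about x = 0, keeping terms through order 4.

-5*x^4/4 + 11*x^3/6 - 7*x^2/2 + x

Multiply each power in the prefactor through the base expansion.
g(0) = 0
g′(0) = 1
g′′(0) = -7
g′′′(0) = 11
g^(4)(0) = -30
The Taylor polynomial is Σ g^(k)(0)/k! · x^k.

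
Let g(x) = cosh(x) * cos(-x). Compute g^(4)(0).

Write out both Maclaurin series and multiply, keeping only the needed powers.
From the series, [x^4] g = -1/6; multiply by 4! = 24 to get -4.

-4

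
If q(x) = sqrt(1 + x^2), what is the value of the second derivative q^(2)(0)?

The coefficient of x^2 in the expansion is 1/2, so q′′(0) = 2! * (1/2) = 1.

1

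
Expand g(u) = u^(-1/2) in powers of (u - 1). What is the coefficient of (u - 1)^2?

g(1) = 1
g′(1) = -1/2
g′′(1) = 3/4
The Taylor polynomial is Σ g^(k)(1)/k! · (u - 1)^k.

3/8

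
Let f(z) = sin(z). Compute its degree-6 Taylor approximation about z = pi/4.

f(pi/4) = sqrt(2)/2
f′(pi/4) = sqrt(2)/2
f′′(pi/4) = -sqrt(2)/2
f′′′(pi/4) = -sqrt(2)/2
f^(4)(pi/4) = sqrt(2)/2
f^(5)(pi/4) = sqrt(2)/2
f^(6)(pi/4) = -sqrt(2)/2
The Taylor polynomial is Σ f^(k)(pi/4)/k! · (z - pi/4)^k.

-sqrt(2)*(z - pi/4)^6/1440 + sqrt(2)*(z - pi/4)^5/240 + sqrt(2)*(z - pi/4)^4/48 - sqrt(2)*(z - pi/4)^3/12 - sqrt(2)*(z - pi/4)^2/4 + sqrt(2)*(z - pi/4)/2 + sqrt(2)/2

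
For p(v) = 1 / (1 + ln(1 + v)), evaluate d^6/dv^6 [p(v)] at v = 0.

6578

Use the geometric series for the reciprocal, then substitute.
The coefficient of v^6 in the expansion is 3289/360, so p^(6)(0) = 6! * (3289/360) = 6578.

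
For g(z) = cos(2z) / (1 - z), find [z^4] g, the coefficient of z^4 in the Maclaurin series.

-1/3

Use 1/(1 - r) = Σ r^k on the denominator, then take the Cauchy product.
So c_4 = g^(4)(0)/4! = -1/3.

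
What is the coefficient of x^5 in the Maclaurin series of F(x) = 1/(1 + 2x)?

Apply the Taylor formula c_k = f^(k)(a)/k!.
F(0) = 1
F′(0) = -2
F′′(0) = 8
F′′′(0) = -48
F^(4)(0) = 384
F^(5)(0) = -3840
The Taylor polynomial is Σ F^(k)(0)/k! · x^k.

-32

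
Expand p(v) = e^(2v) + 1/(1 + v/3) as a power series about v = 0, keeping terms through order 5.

Combine the two series term by term.
p(0) = 2
p′(0) = 5/3
p′′(0) = 38/9
p′′′(0) = 70/9
p^(4)(0) = 440/27
p^(5)(0) = 2552/81

319*v^5/1215 + 55*v^4/81 + 35*v^3/27 + 19*v^2/9 + 5*v/3 + 2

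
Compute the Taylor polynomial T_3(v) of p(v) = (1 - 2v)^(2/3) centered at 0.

-32*v^3/81 - 4*v^2/9 - 4*v/3 + 1

Apply the Taylor formula c_k = f^(k)(a)/k!.
p(0) = 1
p′(0) = -4/3
p′′(0) = -8/9
p′′′(0) = -64/27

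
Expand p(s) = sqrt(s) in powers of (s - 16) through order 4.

Use the known series and substitute for the argument.
[(s - 16)^0] = 4;  [(s - 16)^1] = 1/8;  [(s - 16)^2] = -1/512;  [(s - 16)^3] = 1/16384;  [(s - 16)^4] = -5/2097152.

-5*(s - 16)^4/2097152 + (s - 16)^3/16384 - (s - 16)^2/512 + (s - 16)/8 + 4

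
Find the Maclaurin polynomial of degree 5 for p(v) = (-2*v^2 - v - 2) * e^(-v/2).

19*v^5/480 - 15*v^4/64 + 11*v^3/12 - 7*v^2/4 - 2

Multiply each power in the prefactor through the base expansion.
p(0) = -2
p′(0) = 0
p′′(0) = -7/2
p′′′(0) = 11/2
p^(4)(0) = -45/8
p^(5)(0) = 19/4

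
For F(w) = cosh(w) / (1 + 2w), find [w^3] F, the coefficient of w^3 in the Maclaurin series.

Multiply the two series term by term and collect like powers.
[w^0] = 1;  [w^1] = -2;  [w^2] = 9/2;  [w^3] = -9.
So c_3 = F′′′(0)/3! = -9.

-9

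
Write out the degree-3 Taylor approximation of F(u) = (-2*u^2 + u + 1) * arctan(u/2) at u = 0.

Shift and add copies of the series according to the polynomial's terms.
F(0) = 0
F′(0) = 1/2
F′′(0) = 1
F′′′(0) = -25/4
Then c_k = F^(k)(0)/k! gives each Taylor coefficient.

-25*u^3/24 + u^2/2 + u/2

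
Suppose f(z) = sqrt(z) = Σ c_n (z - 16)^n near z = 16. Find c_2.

f(16) = 4
f′(16) = 1/8
f′′(16) = -1/256
So c_2 = f′′(16)/2! = -1/512.

-1/512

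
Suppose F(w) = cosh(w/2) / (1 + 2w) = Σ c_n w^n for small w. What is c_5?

-6337/192

Expand each factor separately, then convolve coefficients.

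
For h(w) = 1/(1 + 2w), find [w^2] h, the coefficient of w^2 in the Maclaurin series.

4

Use the known series and substitute for the argument.
h(0) = 1
h′(0) = -2
h′′(0) = 8
So c_2 = h′′(0)/2! = 4.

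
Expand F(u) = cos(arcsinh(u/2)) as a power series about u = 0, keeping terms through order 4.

5*u^4/384 - u^2/8 + 1

Let u equal the inner series; expand the outer function in u and truncate.
[u^0] = 1;  [u^1] = 0;  [u^2] = -1/8;  [u^3] = 0;  [u^4] = 5/384.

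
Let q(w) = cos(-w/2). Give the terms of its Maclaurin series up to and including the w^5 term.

Use the known series and substitute for the argument.
q(0) = 1
q′(0) = 0
q′′(0) = -1/4
q′′′(0) = 0
q^(4)(0) = 1/16
q^(5)(0) = 0
Dividing each by k! gives the coefficients c_0, ..., c_5.

w^4/384 - w^2/8 + 1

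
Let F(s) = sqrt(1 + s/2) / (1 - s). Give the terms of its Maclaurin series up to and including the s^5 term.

Expand each factor separately, then convolve coefficients.
F(0) = 1
F′(0) = 5/4
F′′(0) = 39/16
F′′′(0) = 471/64
F^(4)(0) = 7521/256
F^(5)(0) = 150525/1024

10035*s^5/8192 + 2507*s^4/2048 + 157*s^3/128 + 39*s^2/32 + 5*s/4 + 1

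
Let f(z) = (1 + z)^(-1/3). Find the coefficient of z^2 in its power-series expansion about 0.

2/9

f(0) = 1
f′(0) = -1/3
f′′(0) = 4/9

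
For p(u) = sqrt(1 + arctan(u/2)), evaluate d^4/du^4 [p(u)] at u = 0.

17/256

Let u equal the inner series; expand the outer function in u and truncate.
From the series, [u^4] p = 17/6144; multiply by 4! = 24 to get 17/256.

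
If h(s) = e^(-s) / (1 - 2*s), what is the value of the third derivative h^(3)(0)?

Expand 1/(denominator) as a geometric series and multiply by the numerator's series.
The coefficient of s^3 in the expansion is 29/6, so h′′′(0) = 3! * (29/6) = 29.

29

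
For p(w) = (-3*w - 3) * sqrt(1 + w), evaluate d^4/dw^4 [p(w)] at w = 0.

-27/16

Distribute the polynomial across the series and collect like powers.
From the series, [w^4] p = -9/128; multiply by 4! = 24 to get -27/16.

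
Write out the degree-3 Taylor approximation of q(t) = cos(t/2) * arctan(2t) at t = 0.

Write out both Maclaurin series and multiply, keeping only the needed powers.

-35*t^3/12 + 2*t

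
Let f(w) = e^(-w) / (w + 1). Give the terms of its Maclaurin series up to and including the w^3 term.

-8*w^3/3 + 5*w^2/2 - 2*w + 1

Multiply the numerator's expansion by the denominator's geometric series.
f(0) = 1
f′(0) = -2
f′′(0) = 5
f′′′(0) = -16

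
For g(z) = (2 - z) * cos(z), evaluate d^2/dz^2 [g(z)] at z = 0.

-2

Shift and add copies of the series according to the polynomial's terms.
From the series, [z^2] g = -1; multiply by 2! = 2 to get -2.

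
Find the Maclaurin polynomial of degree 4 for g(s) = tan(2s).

g(0) = 0
g′(0) = 2
g′′(0) = 0
g′′′(0) = 16
g^(4)(0) = 0
The Taylor polynomial is Σ g^(k)(0)/k! · s^k.

8*s^3/3 + 2*s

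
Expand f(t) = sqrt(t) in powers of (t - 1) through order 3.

(t - 1)^3/16 - (t - 1)^2/8 + (t - 1)/2 + 1

Compute the successive derivatives at the expansion point and divide by k!.
f(1) = 1
f′(1) = 1/2
f′′(1) = -1/4
f′′′(1) = 3/8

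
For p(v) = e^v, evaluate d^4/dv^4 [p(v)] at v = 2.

From the series, [(v - 2)^4] p = e^(2)/24; multiply by 4! = 24 to get e^(2).

e^(2)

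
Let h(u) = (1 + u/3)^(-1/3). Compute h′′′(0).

Differentiate repeatedly and evaluate at the center.
From the series, [u^3] h = -14/2187; multiply by 3! = 6 to get -28/729.

-28/729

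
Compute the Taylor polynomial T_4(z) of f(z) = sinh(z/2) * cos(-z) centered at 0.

Take the Cauchy product of the two expansions.
f(0) = 0
f′(0) = 1/2
f′′(0) = 0
f′′′(0) = -11/8
f^(4)(0) = 0
Then c_k = f^(k)(0)/k! gives each Taylor coefficient.

-11*z^3/48 + z/2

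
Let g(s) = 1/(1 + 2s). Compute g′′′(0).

-48

The coefficient of s^3 in the expansion is -8, so g′′′(0) = 3! * (-8) = -48.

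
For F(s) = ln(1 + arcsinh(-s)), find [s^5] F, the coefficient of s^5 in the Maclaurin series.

-13/120

Plug the Maclaurin series of the inner function into that of the outer and collect terms.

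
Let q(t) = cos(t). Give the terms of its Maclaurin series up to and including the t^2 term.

1 - t^2/2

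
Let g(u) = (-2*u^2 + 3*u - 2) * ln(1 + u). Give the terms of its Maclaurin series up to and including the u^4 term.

5*u^4/2 - 25*u^3/6 + 4*u^2 - 2*u

Distribute the polynomial across the series and collect like powers.
[u^0] = 0;  [u^1] = -2;  [u^2] = 4;  [u^3] = -25/6;  [u^4] = 5/2.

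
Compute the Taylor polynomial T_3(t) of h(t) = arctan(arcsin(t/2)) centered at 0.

-t^3/48 + t/2

Compose series: expand the inner function first, then feed it into the outer expansion.
h(0) = 0
h′(0) = 1/2
h′′(0) = 0
h′′′(0) = -1/8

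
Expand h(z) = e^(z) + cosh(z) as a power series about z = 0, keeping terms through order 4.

Expand each term separately and add.
[z^0] = 2;  [z^1] = 1;  [z^2] = 1;  [z^3] = 1/6;  [z^4] = 1/12.

z^4/12 + z^3/6 + z^2 + z + 2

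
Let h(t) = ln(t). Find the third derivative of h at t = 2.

The coefficient of (t - 2)^3 in the expansion is 1/24, so h′′′(2) = 3! * (1/24) = 1/4.

1/4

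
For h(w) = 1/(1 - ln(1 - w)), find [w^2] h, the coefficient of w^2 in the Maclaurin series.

Let u equal the inner series; expand the outer function in u and truncate.
h(0) = 1
h′(0) = -1
h′′(0) = 1
So c_2 = h′′(0)/2! = 1/2.

1/2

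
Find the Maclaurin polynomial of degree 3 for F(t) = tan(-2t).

-8*t^3/3 - 2*t

Differentiate repeatedly and evaluate at the center.
F(0) = 0
F′(0) = -2
F′′(0) = 0
F′′′(0) = -16
Then c_k = F^(k)(0)/k! gives each Taylor coefficient.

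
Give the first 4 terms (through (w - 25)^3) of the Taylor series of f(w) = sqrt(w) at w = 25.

(w - 25)^3/50000 - (w - 25)^2/1000 + (w - 25)/10 + 5

Differentiate repeatedly and evaluate at the center.
f(25) = 5
f′(25) = 1/10
f′′(25) = -1/500
f′′′(25) = 3/25000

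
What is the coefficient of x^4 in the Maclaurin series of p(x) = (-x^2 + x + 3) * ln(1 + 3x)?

Distribute the polynomial across the series and collect like powers.
p(0) = 0
p′(0) = 9
p′′(0) = -21
p′′′(0) = 117
p^(4)(0) = -1134

-189/4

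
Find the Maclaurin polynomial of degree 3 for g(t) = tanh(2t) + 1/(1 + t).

Expand each term separately and add.
g(0) = 1
g′(0) = 1
g′′(0) = 2
g′′′(0) = -22

-11*t^3/3 + t^2 + t + 1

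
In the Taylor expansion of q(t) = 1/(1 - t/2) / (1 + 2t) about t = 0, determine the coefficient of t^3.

Expand each factor separately, then convolve coefficients.
q(0) = 1
q′(0) = -3/2
q′′(0) = 13/2
q′′′(0) = -153/4
The Taylor polynomial is Σ q^(k)(0)/k! · t^k.

-51/8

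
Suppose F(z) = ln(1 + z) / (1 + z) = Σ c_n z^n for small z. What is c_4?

-25/12

Multiply the two series term by term and collect like powers.
F(0) = 0
F′(0) = 1
F′′(0) = -3
F′′′(0) = 11
F^(4)(0) = -50
The Taylor polynomial is Σ F^(k)(0)/k! · z^k.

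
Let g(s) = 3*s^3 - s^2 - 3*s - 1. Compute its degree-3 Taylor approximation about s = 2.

3*(s - 2)^3 + 17*(s - 2)^2 + 29*(s - 2) + 13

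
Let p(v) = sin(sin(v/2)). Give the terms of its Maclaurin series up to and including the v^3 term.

-v^3/24 + v/2

Let u equal the inner series; expand the outer function in u and truncate.
p(0) = 0
p′(0) = 1/2
p′′(0) = 0
p′′′(0) = -1/4
Dividing each by k! gives the coefficients c_0, ..., c_3.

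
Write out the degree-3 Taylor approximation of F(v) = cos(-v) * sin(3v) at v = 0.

Take the Cauchy product of the two expansions.
F(0) = 0
F′(0) = 3
F′′(0) = 0
F′′′(0) = -36

-6*v^3 + 3*v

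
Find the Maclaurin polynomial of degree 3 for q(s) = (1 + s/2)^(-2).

-s^3/2 + 3*s^2/4 - s + 1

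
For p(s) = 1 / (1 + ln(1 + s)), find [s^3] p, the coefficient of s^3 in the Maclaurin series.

-7/3

Write 1/(1+u) = 1 - u + u^2 - u^3 + ... and substitute the series for u.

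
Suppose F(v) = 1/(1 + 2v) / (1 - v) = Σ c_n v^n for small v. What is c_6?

43

Multiply the two series term by term and collect like powers.
[v^0] = 1;  [v^1] = -1;  [v^2] = 3;  [v^3] = -5;  [v^4] = 11;  [v^5] = -21;  [v^6] = 43.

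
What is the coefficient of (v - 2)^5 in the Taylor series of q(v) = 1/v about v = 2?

q(2) = 1/2
q′(2) = -1/4
q′′(2) = 1/4
q′′′(2) = -3/8
q^(4)(2) = 3/4
q^(5)(2) = -15/8

-1/64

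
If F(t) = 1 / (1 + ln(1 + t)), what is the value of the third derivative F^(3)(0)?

-14

Write 1/(1+u) = 1 - u + u^2 - u^3 + ... and substitute the series for u.
From the series, [t^3] F = -7/3; multiply by 3! = 6 to get -14.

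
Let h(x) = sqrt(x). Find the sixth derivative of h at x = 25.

Apply the Taylor formula c_k = f^(k)(a)/k!.
From the series, [(x - 25)^6] h = -21/50000000000; multiply by 6! = 720 to get -189/625000000.

-189/625000000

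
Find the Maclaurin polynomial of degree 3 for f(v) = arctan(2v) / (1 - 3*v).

46*v^3/3 + 6*v^2 + 2*v

Use 1/(1 - r) = Σ r^k on the denominator, then take the Cauchy product.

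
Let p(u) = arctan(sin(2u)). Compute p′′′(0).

-24

Let u equal the inner series; expand the outer function in u and truncate.
The coefficient of u^3 in the expansion is -4, so p′′′(0) = 3! * (-4) = -24.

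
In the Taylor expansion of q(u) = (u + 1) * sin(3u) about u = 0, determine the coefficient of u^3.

Distribute the polynomial across the series and collect like powers.
q(0) = 0
q′(0) = 3
q′′(0) = 6
q′′′(0) = -27

-9/2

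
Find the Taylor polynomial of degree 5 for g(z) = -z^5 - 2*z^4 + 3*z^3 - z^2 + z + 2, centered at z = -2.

g(-2) = -28
g′(-2) = 25
g′′(-2) = 26
g′′′(-2) = -126
g^(4)(-2) = 192
g^(5)(-2) = -120

-(z + 2)^5 + 8*(z + 2)^4 - 21*(z + 2)^3 + 13*(z + 2)^2 + 25*(z + 2) - 28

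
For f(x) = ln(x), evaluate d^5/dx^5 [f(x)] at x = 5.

24/3125

Differentiate repeatedly and evaluate at the center.
The coefficient of (x - 5)^5 in the expansion is 1/15625, so f^(5)(5) = 5! * (1/15625) = 24/3125.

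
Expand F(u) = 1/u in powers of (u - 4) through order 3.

-(u - 4)^3/256 + (u - 4)^2/64 - (u - 4)/16 + 1/4

Apply the Taylor formula c_k = f^(k)(a)/k!.
F(4) = 1/4
F′(4) = -1/16
F′′(4) = 1/32
F′′′(4) = -3/128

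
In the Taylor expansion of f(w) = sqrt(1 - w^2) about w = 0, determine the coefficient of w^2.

-1/2

Apply the Taylor formula c_k = f^(k)(a)/k!.
f(0) = 1
f′(0) = 0
f′′(0) = -1
Then c_k = f^(k)(0)/k! gives each Taylor coefficient.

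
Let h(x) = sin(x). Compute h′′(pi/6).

Differentiate repeatedly and evaluate at the center.
The coefficient of (x - pi/6)^2 in the expansion is -1/4, so h′′(pi/6) = 2! * (-1/4) = -1/2.

-1/2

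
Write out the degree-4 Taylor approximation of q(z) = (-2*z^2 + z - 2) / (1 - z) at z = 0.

-3*z^4 - 3*z^3 - 3*z^2 - z - 2

Shift and add copies of the series according to the polynomial's terms.
[z^0] = -2;  [z^1] = -1;  [z^2] = -3;  [z^3] = -3;  [z^4] = -3.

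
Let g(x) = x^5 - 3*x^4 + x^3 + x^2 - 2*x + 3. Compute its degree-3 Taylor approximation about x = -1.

23*(x + 1)^3 - 30*(x + 1)^2 + 16*(x + 1) + 1

g(-1) = 1
g′(-1) = 16
g′′(-1) = -60
g′′′(-1) = 138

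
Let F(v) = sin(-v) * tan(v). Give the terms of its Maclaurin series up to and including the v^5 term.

Expand each factor separately, then convolve coefficients.
F(0) = 0
F′(0) = 0
F′′(0) = -2
F′′′(0) = 0
F^(4)(0) = -4
F^(5)(0) = 0
Then c_k = F^(k)(0)/k! gives each Taylor coefficient.

-v^4/6 - v^2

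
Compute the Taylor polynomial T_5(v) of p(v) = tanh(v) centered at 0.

p(0) = 0
p′(0) = 1
p′′(0) = 0
p′′′(0) = -2
p^(4)(0) = 0
p^(5)(0) = 16

2*v^5/15 - v^3/3 + v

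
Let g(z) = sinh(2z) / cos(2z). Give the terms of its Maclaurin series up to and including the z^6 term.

Invert the denominator's series and multiply.
g(0) = 0
g′(0) = 2
g′′(0) = 0
g′′′(0) = 32
g^(4)(0) = 0
g^(5)(0) = 1152
g^(6)(0) = 0
Then c_k = g^(k)(0)/k! gives each Taylor coefficient.

48*z^5/5 + 16*z^3/3 + 2*z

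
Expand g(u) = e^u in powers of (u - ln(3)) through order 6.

(u - ln(3))^6/240 + (u - ln(3))^5/40 + (u - ln(3))^4/8 + (u - ln(3))^3/2 + 3*(u - ln(3))^2/2 + 3*(u - ln(3)) + 3

[(u - ln(3))^0] = 3;  [(u - ln(3))^1] = 3;  [(u - ln(3))^2] = 3/2;  [(u - ln(3))^3] = 1/2;  [(u - ln(3))^4] = 1/8;  [(u - ln(3))^5] = 1/40;  [(u - ln(3))^6] = 1/240.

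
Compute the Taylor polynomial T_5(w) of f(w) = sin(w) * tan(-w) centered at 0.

-w^4/6 - w^2

Multiply the two series term by term and collect like powers.
f(0) = 0
f′(0) = 0
f′′(0) = -2
f′′′(0) = 0
f^(4)(0) = -4
f^(5)(0) = 0
The Taylor polynomial is Σ f^(k)(0)/k! · w^k.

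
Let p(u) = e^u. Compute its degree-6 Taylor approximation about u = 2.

(u - 2)^6*e^(2)/720 + (u - 2)^5*e^(2)/120 + (u - 2)^4*e^(2)/24 + (u - 2)^3*e^(2)/6 + (u - 2)^2*e^(2)/2 + (u - 2)*e^(2) + e^(2)

p(2) = e^(2)
p′(2) = e^(2)
p′′(2) = e^(2)
p′′′(2) = e^(2)
p^(4)(2) = e^(2)
p^(5)(2) = e^(2)
p^(6)(2) = e^(2)
Dividing each by k! gives the coefficients c_0, ..., c_6.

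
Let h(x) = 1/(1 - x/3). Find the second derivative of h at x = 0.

2/9

Differentiate repeatedly and evaluate at the center.
From the series, [x^2] h = 1/9; multiply by 2! = 2 to get 2/9.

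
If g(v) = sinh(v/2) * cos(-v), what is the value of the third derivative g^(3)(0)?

-11/8

Take the Cauchy product of the two expansions.
From the series, [v^3] g = -11/48; multiply by 3! = 6 to get -11/8.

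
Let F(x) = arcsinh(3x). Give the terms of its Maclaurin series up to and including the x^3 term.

-9*x^3/2 + 3*x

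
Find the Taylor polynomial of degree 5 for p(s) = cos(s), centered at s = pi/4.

Apply the Taylor formula c_k = f^(k)(a)/k!.

-sqrt(2)*(s - pi/4)^5/240 + sqrt(2)*(s - pi/4)^4/48 + sqrt(2)*(s - pi/4)^3/12 - sqrt(2)*(s - pi/4)^2/4 - sqrt(2)*(s - pi/4)/2 + sqrt(2)/2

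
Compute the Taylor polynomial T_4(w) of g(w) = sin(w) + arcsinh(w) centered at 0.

-w^3/3 + 2*w

Combine the two series term by term.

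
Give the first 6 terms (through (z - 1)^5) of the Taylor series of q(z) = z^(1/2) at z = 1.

7*(z - 1)^5/256 - 5*(z - 1)^4/128 + (z - 1)^3/16 - (z - 1)^2/8 + (z - 1)/2 + 1

Differentiate repeatedly and evaluate at the center.
[(z - 1)^0] = 1;  [(z - 1)^1] = 1/2;  [(z - 1)^2] = -1/8;  [(z - 1)^3] = 1/16;  [(z - 1)^4] = -5/128;  [(z - 1)^5] = 7/256.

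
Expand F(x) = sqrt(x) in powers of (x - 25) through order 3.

(x - 25)^3/50000 - (x - 25)^2/1000 + (x - 25)/10 + 5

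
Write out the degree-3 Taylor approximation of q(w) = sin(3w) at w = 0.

-9*w^3/2 + 3*w

Use the known series and substitute for the argument.
q(0) = 0
q′(0) = 3
q′′(0) = 0
q′′′(0) = -27
Then c_k = q^(k)(0)/k! gives each Taylor coefficient.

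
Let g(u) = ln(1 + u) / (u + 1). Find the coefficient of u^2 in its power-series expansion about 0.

Use 1/(1 - r) = Σ r^k on the denominator, then take the Cauchy product.
g(0) = 0
g′(0) = 1
g′′(0) = -3
The Taylor polynomial is Σ g^(k)(0)/k! · u^k.

-3/2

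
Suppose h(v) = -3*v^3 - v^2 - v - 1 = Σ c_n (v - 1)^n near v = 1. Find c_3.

[(v - 1)^0] = -6;  [(v - 1)^1] = -12;  [(v - 1)^2] = -10;  [(v - 1)^3] = -3.

-3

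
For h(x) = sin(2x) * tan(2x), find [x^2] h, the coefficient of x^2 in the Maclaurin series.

4

Expand each factor separately, then convolve coefficients.
h(0) = 0
h′(0) = 0
h′′(0) = 8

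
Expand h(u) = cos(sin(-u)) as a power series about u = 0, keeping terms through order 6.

-37*u^6/720 + 5*u^4/24 - u^2/2 + 1

Substitute the inner expansion into the outer series and collect powers.
[u^0] = 1;  [u^1] = 0;  [u^2] = -1/2;  [u^3] = 0;  [u^4] = 5/24;  [u^5] = 0;  [u^6] = -37/720.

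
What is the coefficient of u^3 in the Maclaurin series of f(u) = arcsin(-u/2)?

Differentiate repeatedly and evaluate at the center.
f(0) = 0
f′(0) = -1/2
f′′(0) = 0
f′′′(0) = -1/8

-1/48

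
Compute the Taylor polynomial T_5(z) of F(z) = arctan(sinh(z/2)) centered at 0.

Compose series: expand the inner function first, then feed it into the outer expansion.

z^5/768 - z^3/48 + z/2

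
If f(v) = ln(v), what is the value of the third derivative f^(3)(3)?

Compute the successive derivatives at the expansion point and divide by k!.
From the series, [(v - 3)^3] f = 1/81; multiply by 3! = 6 to get 2/27.

2/27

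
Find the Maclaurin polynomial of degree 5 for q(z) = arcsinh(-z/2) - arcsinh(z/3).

Add the two expansions coefficient-wise.
q(0) = 0
q′(0) = -5/6
q′′(0) = 0
q′′′(0) = 35/216
q^(4)(0) = 0
q^(5)(0) = -275/864

-55*z^5/20736 + 35*z^3/1296 - 5*z/6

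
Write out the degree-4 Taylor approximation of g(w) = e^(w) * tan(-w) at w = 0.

Multiply the two series term by term and collect like powers.
g(0) = 0
g′(0) = -1
g′′(0) = -2
g′′′(0) = -5
g^(4)(0) = -12
Then c_k = g^(k)(0)/k! gives each Taylor coefficient.

-w^4/2 - 5*w^3/6 - w^2 - w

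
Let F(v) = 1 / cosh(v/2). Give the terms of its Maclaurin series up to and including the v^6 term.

-61*v^6/46080 + 5*v^4/384 - v^2/8 + 1

Invert the denominator's series and multiply.
F(0) = 1
F′(0) = 0
F′′(0) = -1/4
F′′′(0) = 0
F^(4)(0) = 5/16
F^(5)(0) = 0
F^(6)(0) = -61/64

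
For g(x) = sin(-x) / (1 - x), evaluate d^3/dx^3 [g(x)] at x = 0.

-5

Expand each factor separately, then convolve coefficients.
From the series, [x^3] g = -5/6; multiply by 3! = 6 to get -5.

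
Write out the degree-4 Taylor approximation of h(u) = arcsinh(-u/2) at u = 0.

u^3/48 - u/2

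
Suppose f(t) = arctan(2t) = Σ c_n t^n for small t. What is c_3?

-8/3

Differentiate repeatedly and evaluate at the center.
[t^0] = 0;  [t^1] = 2;  [t^2] = 0;  [t^3] = -8/3.
So c_3 = f′′′(0)/3! = -8/3.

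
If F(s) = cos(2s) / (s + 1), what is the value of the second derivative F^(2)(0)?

-2

Expand 1/(denominator) as a geometric series and multiply by the numerator's series.
The coefficient of s^2 in the expansion is -1, so F′′(0) = 2! * (-1) = -2.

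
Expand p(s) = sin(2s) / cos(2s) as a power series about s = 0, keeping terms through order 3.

Write the quotient as an unknown series and match coefficients against numerator = denominator · series.
p(0) = 0
p′(0) = 2
p′′(0) = 0
p′′′(0) = 16

8*s^3/3 + 2*s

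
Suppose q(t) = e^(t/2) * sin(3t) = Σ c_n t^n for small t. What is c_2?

3/2

Multiply the two series term by term and collect like powers.
[t^0] = 0;  [t^1] = 3;  [t^2] = 3/2.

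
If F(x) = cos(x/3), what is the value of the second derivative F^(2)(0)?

Differentiate repeatedly and evaluate at the center.
The coefficient of x^2 in the expansion is -1/18, so F′′(0) = 2! * (-1/18) = -1/9.

-1/9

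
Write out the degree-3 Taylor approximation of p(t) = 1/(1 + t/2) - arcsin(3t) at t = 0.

Expand each term separately and add.

-37*t^3/8 + t^2/4 - 7*t/2 + 1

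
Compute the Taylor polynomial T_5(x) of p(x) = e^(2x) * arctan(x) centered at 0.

x^5/5 + 2*x^4/3 + 5*x^3/3 + 2*x^2 + x

Write out both Maclaurin series and multiply, keeping only the needed powers.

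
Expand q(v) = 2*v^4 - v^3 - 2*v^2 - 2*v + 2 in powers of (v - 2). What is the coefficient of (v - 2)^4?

2

Compute the successive derivatives at the expansion point and divide by k!.
q(2) = 14
q′(2) = 42
q′′(2) = 80
q′′′(2) = 90
q^(4)(2) = 48
The Taylor polynomial is Σ q^(k)(2)/k! · (v - 2)^k.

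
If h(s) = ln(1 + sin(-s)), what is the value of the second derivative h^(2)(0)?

-1

Plug the Maclaurin series of the inner function into that of the outer and collect terms.
From the series, [s^2] h = -1/2; multiply by 2! = 2 to get -1.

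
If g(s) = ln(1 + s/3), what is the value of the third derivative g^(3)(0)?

2/27

Apply the Taylor formula c_k = f^(k)(a)/k!.
The coefficient of s^3 in the expansion is 1/81, so g′′′(0) = 3! * (1/81) = 2/27.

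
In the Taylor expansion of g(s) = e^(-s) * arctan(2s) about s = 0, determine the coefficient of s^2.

-2

Multiply the two series term by term and collect like powers.
g(0) = 0
g′(0) = 2
g′′(0) = -4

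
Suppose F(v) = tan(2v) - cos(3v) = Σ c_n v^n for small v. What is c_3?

8/3

Expand each term separately and add.
[v^0] = -1;  [v^1] = 2;  [v^2] = 9/2;  [v^3] = 8/3.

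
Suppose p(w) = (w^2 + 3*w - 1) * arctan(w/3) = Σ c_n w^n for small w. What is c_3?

Shift and add copies of the series according to the polynomial's terms.
So c_3 = p′′′(0)/3! = 28/81.

28/81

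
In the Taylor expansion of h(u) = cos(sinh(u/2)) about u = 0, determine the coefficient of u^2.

-1/8

Substitute the inner expansion into the outer series and collect powers.
So c_2 = h′′(0)/2! = -1/8.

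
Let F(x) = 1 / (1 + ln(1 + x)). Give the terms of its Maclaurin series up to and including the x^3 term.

-7*x^3/3 + 3*x^2/2 - x + 1

Write 1/(1+u) = 1 - u + u^2 - u^3 + ... and substitute the series for u.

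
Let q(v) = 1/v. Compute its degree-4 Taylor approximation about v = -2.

-(v + 2)^4/32 - (v + 2)^3/16 - (v + 2)^2/8 - (v + 2)/4 - 1/2

[(v + 2)^0] = -1/2;  [(v + 2)^1] = -1/4;  [(v + 2)^2] = -1/8;  [(v + 2)^3] = -1/16;  [(v + 2)^4] = -1/32.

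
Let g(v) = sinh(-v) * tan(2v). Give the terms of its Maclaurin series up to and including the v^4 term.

-3*v^4 - 2*v^2

Take the Cauchy product of the two expansions.
g(0) = 0
g′(0) = 0
g′′(0) = -4
g′′′(0) = 0
g^(4)(0) = -72
Dividing each by k! gives the coefficients c_0, ..., c_4.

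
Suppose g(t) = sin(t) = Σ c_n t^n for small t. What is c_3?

-1/6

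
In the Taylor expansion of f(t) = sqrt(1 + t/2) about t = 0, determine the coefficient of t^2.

[t^0] = 1;  [t^1] = 1/4;  [t^2] = -1/32.

-1/32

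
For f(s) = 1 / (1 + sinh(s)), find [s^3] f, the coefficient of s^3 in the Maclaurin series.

-7/6

Use the geometric series for the reciprocal, then substitute.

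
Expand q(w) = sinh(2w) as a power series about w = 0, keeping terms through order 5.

4*w^5/15 + 4*w^3/3 + 2*w

[w^0] = 0;  [w^1] = 2;  [w^2] = 0;  [w^3] = 4/3;  [w^4] = 0;  [w^5] = 4/15.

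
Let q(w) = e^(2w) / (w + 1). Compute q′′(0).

2

Expand 1/(denominator) as a geometric series and multiply by the numerator's series.
The coefficient of w^2 in the expansion is 1, so q′′(0) = 2! * (1) = 2.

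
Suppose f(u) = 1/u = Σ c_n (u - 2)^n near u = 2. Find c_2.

1/8

Differentiate repeatedly and evaluate at the center.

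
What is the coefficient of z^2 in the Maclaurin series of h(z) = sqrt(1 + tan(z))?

Plug the Maclaurin series of the inner function into that of the outer and collect terms.
h(0) = 1
h′(0) = 1/2
h′′(0) = -1/4
So c_2 = h′′(0)/2! = -1/8.

-1/8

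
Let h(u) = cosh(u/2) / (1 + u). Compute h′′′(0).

-27/4

Expand each factor separately, then convolve coefficients.
From the series, [u^3] h = -9/8; multiply by 3! = 6 to get -27/4.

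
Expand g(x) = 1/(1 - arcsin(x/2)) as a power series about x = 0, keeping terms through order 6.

Substitute the inner expansion into the outer series and collect powers.
[x^0] = 1;  [x^1] = 1/2;  [x^2] = 1/4;  [x^3] = 7/48;  [x^4] = 1/12;  [x^5] = 63/1280;  [x^6] = 83/2880.

83*x^6/2880 + 63*x^5/1280 + x^4/12 + 7*x^3/48 + x^2/4 + x/2 + 1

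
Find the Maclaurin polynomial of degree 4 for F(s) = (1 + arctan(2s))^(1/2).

17*s^4/24 - 5*s^3/6 - s^2/2 + s + 1

Substitute the inner expansion into the outer series and collect powers.
F(0) = 1
F′(0) = 1
F′′(0) = -1
F′′′(0) = -5
F^(4)(0) = 17
The Taylor polynomial is Σ F^(k)(0)/k! · s^k.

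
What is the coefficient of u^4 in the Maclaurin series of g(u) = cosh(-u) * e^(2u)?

Take the Cauchy product of the two expansions.
g(0) = 1
g′(0) = 2
g′′(0) = 5
g′′′(0) = 14
g^(4)(0) = 41
So c_4 = g^(4)(0)/4! = 41/24.

41/24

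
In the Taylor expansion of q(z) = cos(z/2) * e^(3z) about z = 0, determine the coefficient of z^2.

Write out both Maclaurin series and multiply, keeping only the needed powers.
[z^0] = 1;  [z^1] = 3;  [z^2] = 35/8.

35/8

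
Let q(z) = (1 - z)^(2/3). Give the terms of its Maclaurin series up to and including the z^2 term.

q(0) = 1
q′(0) = -2/3
q′′(0) = -2/9

-z^2/9 - 2*z/3 + 1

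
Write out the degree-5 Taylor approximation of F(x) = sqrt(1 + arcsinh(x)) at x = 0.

43*x^5/1280 + x^4/384 - x^3/48 - x^2/8 + x/2 + 1

Plug the Maclaurin series of the inner function into that of the outer and collect terms.
[x^0] = 1;  [x^1] = 1/2;  [x^2] = -1/8;  [x^3] = -1/48;  [x^4] = 1/384;  [x^5] = 43/1280.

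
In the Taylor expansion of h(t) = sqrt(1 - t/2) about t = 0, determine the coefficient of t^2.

-1/32

h(0) = 1
h′(0) = -1/4
h′′(0) = -1/16
So c_2 = h′′(0)/2! = -1/32.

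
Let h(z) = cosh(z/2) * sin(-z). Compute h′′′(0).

1/4

Write out both Maclaurin series and multiply, keeping only the needed powers.
The coefficient of z^3 in the expansion is 1/24, so h′′′(0) = 3! * (1/24) = 1/4.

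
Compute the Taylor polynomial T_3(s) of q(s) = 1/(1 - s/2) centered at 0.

Compute the successive derivatives at the expansion point and divide by k!.
q(0) = 1
q′(0) = 1/2
q′′(0) = 1/2
q′′′(0) = 3/4
Dividing each by k! gives the coefficients c_0, ..., c_3.

s^3/8 + s^2/4 + s/2 + 1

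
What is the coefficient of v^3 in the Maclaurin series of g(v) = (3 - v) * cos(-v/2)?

Multiply each power in the prefactor through the base expansion.
g(0) = 3
g′(0) = -1
g′′(0) = -3/4
g′′′(0) = 3/4
Dividing each by k! gives the coefficients c_0, ..., c_3.

1/8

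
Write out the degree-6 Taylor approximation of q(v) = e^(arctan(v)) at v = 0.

29*v^6/144 + v^5/24 - 7*v^4/24 - v^3/6 + v^2/2 + v + 1

Plug the Maclaurin series of the inner function into that of the outer and collect terms.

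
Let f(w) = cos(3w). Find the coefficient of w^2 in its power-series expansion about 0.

-9/2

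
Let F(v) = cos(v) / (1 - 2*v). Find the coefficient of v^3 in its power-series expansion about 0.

7

Multiply the numerator's expansion by the denominator's geometric series.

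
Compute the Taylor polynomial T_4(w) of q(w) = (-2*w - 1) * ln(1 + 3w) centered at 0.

Shift and add copies of the series according to the polynomial's terms.

9*w^4/4 - 3*w^2/2 - 3*w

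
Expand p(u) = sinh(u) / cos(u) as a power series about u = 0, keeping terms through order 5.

Divide the numerator series by the denominator series (power-series long division).
p(0) = 0
p′(0) = 1
p′′(0) = 0
p′′′(0) = 4
p^(4)(0) = 0
p^(5)(0) = 36
Dividing each by k! gives the coefficients c_0, ..., c_5.

3*u^5/10 + 2*u^3/3 + u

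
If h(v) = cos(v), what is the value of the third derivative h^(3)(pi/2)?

1

The coefficient of (v - pi/2)^3 in the expansion is 1/6, so h′′′(pi/2) = 3! * (1/6) = 1.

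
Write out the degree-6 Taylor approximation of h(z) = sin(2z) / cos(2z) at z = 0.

64*z^5/15 + 8*z^3/3 + 2*z

Divide the numerator series by the denominator series (power-series long division).
[z^0] = 0;  [z^1] = 2;  [z^2] = 0;  [z^3] = 8/3;  [z^4] = 0;  [z^5] = 64/15;  [z^6] = 0.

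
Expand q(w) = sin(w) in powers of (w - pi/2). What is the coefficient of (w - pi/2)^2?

q(pi/2) = 1
q′(pi/2) = 0
q′′(pi/2) = -1
So c_2 = q′′(pi/2)/2! = -1/2.

-1/2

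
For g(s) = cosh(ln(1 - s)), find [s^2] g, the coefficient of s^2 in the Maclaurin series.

Substitute the inner expansion into the outer series and collect powers.
g(0) = 1
g′(0) = 0
g′′(0) = 1

1/2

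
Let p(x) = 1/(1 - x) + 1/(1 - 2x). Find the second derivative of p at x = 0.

Add the two expansions coefficient-wise.
The coefficient of x^2 in the expansion is 5, so p′′(0) = 2! * (5) = 10.

10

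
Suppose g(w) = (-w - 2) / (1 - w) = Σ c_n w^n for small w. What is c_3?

-3

Distribute the polynomial across the series and collect like powers.
g(0) = -2
g′(0) = -3
g′′(0) = -6
g′′′(0) = -18
So c_3 = g′′′(0)/3! = -3.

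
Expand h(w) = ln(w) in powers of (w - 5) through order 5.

(w - 5)^5/15625 - (w - 5)^4/2500 + (w - 5)^3/375 - (w - 5)^2/50 + (w - 5)/5 + ln(5)

Use the known series and substitute for the argument.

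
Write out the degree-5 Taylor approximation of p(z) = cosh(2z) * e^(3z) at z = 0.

521*z^5/40 + 313*z^4/24 + 21*z^3/2 + 13*z^2/2 + 3*z + 1

Multiply the two series term by term and collect like powers.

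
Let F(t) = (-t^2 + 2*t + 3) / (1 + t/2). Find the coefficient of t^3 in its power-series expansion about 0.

Multiply each power in the prefactor through the base expansion.
[t^0] = 3;  [t^1] = 1/2;  [t^2] = -5/4;  [t^3] = 5/8.
So c_3 = F′′′(0)/3! = 5/8.

5/8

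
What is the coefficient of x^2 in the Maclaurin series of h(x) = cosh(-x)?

Use the known series and substitute for the argument.
h(0) = 1
h′(0) = 0
h′′(0) = 1

1/2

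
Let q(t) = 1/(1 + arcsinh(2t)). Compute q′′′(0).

-40

Plug the Maclaurin series of the inner function into that of the outer and collect terms.
From the series, [t^3] q = -20/3; multiply by 3! = 6 to get -40.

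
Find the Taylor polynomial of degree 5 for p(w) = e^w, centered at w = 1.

p(1) = e
p′(1) = e
p′′(1) = e
p′′′(1) = e
p^(4)(1) = e
p^(5)(1) = e
The Taylor polynomial is Σ p^(k)(1)/k! · (w - 1)^k.

e*(w - 1)^5/120 + e*(w - 1)^4/24 + e*(w - 1)^3/6 + e*(w - 1)^2/2 + e*(w - 1) + e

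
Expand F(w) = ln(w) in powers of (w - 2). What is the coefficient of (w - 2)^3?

Use the known series and substitute for the argument.

1/24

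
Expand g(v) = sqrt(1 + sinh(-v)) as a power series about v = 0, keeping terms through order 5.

-241*v^5/3840 - 31*v^4/384 - 7*v^3/48 - v^2/8 - v/2 + 1

Let u equal the inner series; expand the outer function in u and truncate.
g(0) = 1
g′(0) = -1/2
g′′(0) = -1/4
g′′′(0) = -7/8
g^(4)(0) = -31/16
g^(5)(0) = -241/32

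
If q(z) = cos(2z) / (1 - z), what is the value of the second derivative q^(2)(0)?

Expand each factor separately, then convolve coefficients.
The coefficient of z^2 in the expansion is -1, so q′′(0) = 2! * (-1) = -2.

-2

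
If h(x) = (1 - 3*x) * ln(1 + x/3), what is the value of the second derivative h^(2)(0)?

-19/9

Multiply each power in the prefactor through the base expansion.
From the series, [x^2] h = -19/18; multiply by 2! = 2 to get -19/9.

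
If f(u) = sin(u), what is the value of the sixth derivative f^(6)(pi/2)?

From the series, [(u - pi/2)^6] f = -1/720; multiply by 6! = 720 to get -1.

-1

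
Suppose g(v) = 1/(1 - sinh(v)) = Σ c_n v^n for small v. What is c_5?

Let u equal the inner series; expand the outer function in u and truncate.
g(0) = 1
g′(0) = 1
g′′(0) = 2
g′′′(0) = 7
g^(4)(0) = 32
g^(5)(0) = 181
The Taylor polynomial is Σ g^(k)(0)/k! · v^k.

181/120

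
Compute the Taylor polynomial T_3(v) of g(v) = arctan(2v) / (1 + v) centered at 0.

-2*v^3/3 - 2*v^2 + 2*v

Multiply the two series term by term and collect like powers.
[v^0] = 0;  [v^1] = 2;  [v^2] = -2;  [v^3] = -2/3.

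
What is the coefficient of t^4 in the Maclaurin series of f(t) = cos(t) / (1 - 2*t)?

337/24

Multiply the numerator's expansion by the denominator's geometric series.
f(0) = 1
f′(0) = 2
f′′(0) = 7
f′′′(0) = 42
f^(4)(0) = 337
The Taylor polynomial is Σ f^(k)(0)/k! · t^k.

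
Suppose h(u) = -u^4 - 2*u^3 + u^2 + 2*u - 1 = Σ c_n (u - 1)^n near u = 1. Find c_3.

-6

Use the known series and substitute for the argument.
[(u - 1)^0] = -1;  [(u - 1)^1] = -6;  [(u - 1)^2] = -11;  [(u - 1)^3] = -6.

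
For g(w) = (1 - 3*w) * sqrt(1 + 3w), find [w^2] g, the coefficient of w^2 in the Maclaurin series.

-45/8

Distribute the polynomial across the series and collect like powers.
g(0) = 1
g′(0) = -3/2
g′′(0) = -45/4
So c_2 = g′′(0)/2! = -45/8.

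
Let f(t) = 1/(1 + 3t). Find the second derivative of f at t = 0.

From the series, [t^2] f = 9; multiply by 2! = 2 to get 18.

18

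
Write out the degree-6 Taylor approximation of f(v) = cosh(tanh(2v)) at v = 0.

388*v^6/45 - 14*v^4/3 + 2*v^2 + 1

Plug the Maclaurin series of the inner function into that of the outer and collect terms.
f(0) = 1
f′(0) = 0
f′′(0) = 4
f′′′(0) = 0
f^(4)(0) = -112
f^(5)(0) = 0
f^(6)(0) = 6208
Dividing each by k! gives the coefficients c_0, ..., c_6.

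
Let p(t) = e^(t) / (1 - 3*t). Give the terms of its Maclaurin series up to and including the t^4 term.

2713*t^4/24 + 113*t^3/3 + 25*t^2/2 + 4*t + 1

Expand 1/(denominator) as a geometric series and multiply by the numerator's series.
[t^0] = 1;  [t^1] = 4;  [t^2] = 25/2;  [t^3] = 113/3;  [t^4] = 2713/24.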